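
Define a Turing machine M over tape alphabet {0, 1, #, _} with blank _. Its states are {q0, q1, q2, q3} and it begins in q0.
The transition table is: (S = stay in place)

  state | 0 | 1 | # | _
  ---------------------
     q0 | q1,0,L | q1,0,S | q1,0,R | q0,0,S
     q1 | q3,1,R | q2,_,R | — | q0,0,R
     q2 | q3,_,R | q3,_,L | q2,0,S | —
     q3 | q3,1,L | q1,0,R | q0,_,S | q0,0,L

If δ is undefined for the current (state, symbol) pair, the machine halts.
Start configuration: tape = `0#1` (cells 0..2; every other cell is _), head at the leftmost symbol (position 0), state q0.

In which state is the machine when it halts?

q0 | _[0]#1___   read 0 → write 0, move L, go to q1
q1 | [_]0#1___   read _ → write 0, move R, go to q0
q0 | 0[0]#1___   read 0 → write 0, move L, go to q1
q1 | [0]0#1___   read 0 → write 1, move R, go to q3
q3 | 1[0]#1___   read 0 → write 1, move L, go to q3
q3 | [1]1#1___   read 1 → write 0, move R, go to q1
q1 | 0[1]#1___   read 1 → write _, move R, go to q2
q2 | 0_[#]1___   read # → write 0, move S, go to q2
q2 | 0_[0]1___   read 0 → write _, move R, go to q3
q3 | 0__[1]___   read 1 → write 0, move R, go to q1
q1 | 0__0[_]__   read _ → write 0, move R, go to q0
q0 | 0__00[_]_   read _ → write 0, move S, go to q0
q0 | 0__00[0]_   read 0 → write 0, move L, go to q1
q1 | 0__0[0]0_   read 0 → write 1, move R, go to q3
q3 | 0__01[0]_   read 0 → write 1, move L, go to q3
q3 | 0__0[1]1_   read 1 → write 0, move R, go to q1
q1 | 0__00[1]_   read 1 → write _, move R, go to q2
q2 | 0__00_[_]
No transition is defined for (q2, _); M halts in state q2.

q2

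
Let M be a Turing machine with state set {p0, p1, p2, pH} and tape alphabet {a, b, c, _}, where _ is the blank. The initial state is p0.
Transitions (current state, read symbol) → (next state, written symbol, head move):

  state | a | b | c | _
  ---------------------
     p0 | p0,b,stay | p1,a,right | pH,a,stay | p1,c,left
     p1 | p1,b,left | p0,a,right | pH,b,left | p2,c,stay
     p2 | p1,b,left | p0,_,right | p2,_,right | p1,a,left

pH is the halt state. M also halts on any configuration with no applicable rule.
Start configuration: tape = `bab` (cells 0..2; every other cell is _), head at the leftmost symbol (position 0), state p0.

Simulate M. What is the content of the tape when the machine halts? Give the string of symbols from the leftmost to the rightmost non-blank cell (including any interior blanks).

state=p0 head=0 tape=_[b]ab_   (p0,b)→(p1,a,right)
state=p1 head=1 tape=_a[a]b_   (p1,a)→(p1,b,left)
state=p1 head=0 tape=_[a]bb_   (p1,a)→(p1,b,left)
state=p1 head=-1 tape=[_]bbb_   (p1,_)→(p2,c,stay)
state=p2 head=-1 tape=[c]bbb_   (p2,c)→(p2,_,right)
state=p2 head=0 tape=_[b]bb_   (p2,b)→(p0,_,right)
state=p0 head=1 tape=__[b]b_   (p0,b)→(p1,a,right)
state=p1 head=2 tape=__a[b]_   (p1,b)→(p0,a,right)
state=p0 head=3 tape=__aa[_]   (p0,_)→(p1,c,left)
state=p1 head=2 tape=__a[a]c   (p1,a)→(p1,b,left)
state=p1 head=1 tape=__[a]bc   (p1,a)→(p1,b,left)
state=p1 head=0 tape=_[_]bbc   (p1,_)→(p2,c,stay)
state=p2 head=0 tape=_[c]bbc   (p2,c)→(p2,_,right)
state=p2 head=1 tape=__[b]bc   (p2,b)→(p0,_,right)
state=p0 head=2 tape=___[b]c   (p0,b)→(p1,a,right)
state=p1 head=3 tape=___a[c]   (p1,c)→(pH,b,left)
state=pH head=2 tape=___[a]b
The non-blank tape span at halt is ab.

ab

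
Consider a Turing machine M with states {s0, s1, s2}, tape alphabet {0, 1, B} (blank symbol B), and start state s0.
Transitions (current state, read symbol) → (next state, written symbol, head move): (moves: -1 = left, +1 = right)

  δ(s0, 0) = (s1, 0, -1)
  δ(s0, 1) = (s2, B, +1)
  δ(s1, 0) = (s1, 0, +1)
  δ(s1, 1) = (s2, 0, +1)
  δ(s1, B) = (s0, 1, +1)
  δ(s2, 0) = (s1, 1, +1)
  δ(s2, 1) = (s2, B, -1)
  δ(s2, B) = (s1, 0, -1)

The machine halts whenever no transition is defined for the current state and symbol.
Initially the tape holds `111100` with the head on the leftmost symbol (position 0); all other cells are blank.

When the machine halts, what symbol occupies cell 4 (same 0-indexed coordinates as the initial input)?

1

state=s0 head=0 tape=B[1]11100BB   (s0,1)→(s2,B,+1)
state=s2 head=1 tape=BB[1]1100BB   (s2,1)→(s2,B,-1)
state=s2 head=0 tape=B[B]B1100BB   (s2,B)→(s1,0,-1)
state=s1 head=-1 tape=[B]0B1100BB   (s1,B)→(s0,1,+1)
state=s0 head=0 tape=1[0]B1100BB   (s0,0)→(s1,0,-1)
state=s1 head=-1 tape=[1]0B1100BB   (s1,1)→(s2,0,+1)
state=s2 head=0 tape=0[0]B1100BB   (s2,0)→(s1,1,+1)
state=s1 head=1 tape=01[B]1100BB   (s1,B)→(s0,1,+1)
state=s0 head=2 tape=011[1]100BB   (s0,1)→(s2,B,+1)
state=s2 head=3 tape=011B[1]00BB   (s2,1)→(s2,B,-1)
state=s2 head=2 tape=011[B]B00BB   (s2,B)→(s1,0,-1)
state=s1 head=1 tape=01[1]0B00BB   (s1,1)→(s2,0,+1)
state=s2 head=2 tape=010[0]B00BB   (s2,0)→(s1,1,+1)
state=s1 head=3 tape=0101[B]00BB   (s1,B)→(s0,1,+1)
state=s0 head=4 tape=01011[0]0BB   (s0,0)→(s1,0,-1)
state=s1 head=3 tape=0101[1]00BB   (s1,1)→(s2,0,+1)
state=s2 head=4 tape=01010[0]0BB   (s2,0)→(s1,1,+1)
state=s1 head=5 tape=010101[0]BB   (s1,0)→(s1,0,+1)
state=s1 head=6 tape=0101010[B]B   (s1,B)→(s0,1,+1)
state=s0 head=7 tape=01010101[B]
Cell 4 holds 1 when M halts.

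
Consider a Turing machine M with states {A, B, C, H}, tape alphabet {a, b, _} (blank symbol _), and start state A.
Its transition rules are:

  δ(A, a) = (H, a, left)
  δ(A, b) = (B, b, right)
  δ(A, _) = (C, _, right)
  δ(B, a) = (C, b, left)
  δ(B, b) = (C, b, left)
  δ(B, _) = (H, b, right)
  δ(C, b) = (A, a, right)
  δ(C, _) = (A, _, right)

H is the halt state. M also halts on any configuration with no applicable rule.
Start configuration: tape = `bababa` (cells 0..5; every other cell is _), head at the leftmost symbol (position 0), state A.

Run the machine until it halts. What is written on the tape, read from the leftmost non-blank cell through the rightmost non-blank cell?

aaaaabb

state=A head=0 tape=[b]ababa__   (A,b)→(B,b,right)
state=B head=1 tape=b[a]baba__   (B,a)→(C,b,left)
state=C head=0 tape=[b]bbaba__   (C,b)→(A,a,right)
state=A head=1 tape=a[b]baba__   (A,b)→(B,b,right)
state=B head=2 tape=ab[b]aba__   (B,b)→(C,b,left)
state=C head=1 tape=a[b]baba__   (C,b)→(A,a,right)
state=A head=2 tape=aa[b]aba__   (A,b)→(B,b,right)
state=B head=3 tape=aab[a]ba__   (B,a)→(C,b,left)
state=C head=2 tape=aa[b]bba__   (C,b)→(A,a,right)
state=A head=3 tape=aaa[b]ba__   (A,b)→(B,b,right)
state=B head=4 tape=aaab[b]a__   (B,b)→(C,b,left)
state=C head=3 tape=aaa[b]ba__   (C,b)→(A,a,right)
state=A head=4 tape=aaaa[b]a__   (A,b)→(B,b,right)
state=B head=5 tape=aaaab[a]__   (B,a)→(C,b,left)
state=C head=4 tape=aaaa[b]b__   (C,b)→(A,a,right)
state=A head=5 tape=aaaaa[b]__   (A,b)→(B,b,right)
state=B head=6 tape=aaaaab[_]_   (B,_)→(H,b,right)
state=H head=7 tape=aaaaabb[_]
The non-blank tape span at halt is aaaaabb.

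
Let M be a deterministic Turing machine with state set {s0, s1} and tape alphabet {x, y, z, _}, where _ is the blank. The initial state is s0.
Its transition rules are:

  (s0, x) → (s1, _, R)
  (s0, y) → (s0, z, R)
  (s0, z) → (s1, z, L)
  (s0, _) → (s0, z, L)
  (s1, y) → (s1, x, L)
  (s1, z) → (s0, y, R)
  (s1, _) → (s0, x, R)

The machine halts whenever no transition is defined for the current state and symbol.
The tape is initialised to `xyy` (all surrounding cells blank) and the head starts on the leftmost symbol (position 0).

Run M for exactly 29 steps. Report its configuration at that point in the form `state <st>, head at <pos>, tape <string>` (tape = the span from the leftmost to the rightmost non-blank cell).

s0 | [x]yy_____   read x → write _, move R, go to s1
s1 | _[y]y_____   read y → write x, move L, go to s1
s1 | [_]xy_____   read _ → write x, move R, go to s0
s0 | x[x]y_____   read x → write _, move R, go to s1
s1 | x_[y]_____   read y → write x, move L, go to s1
s1 | x[_]x_____   read _ → write x, move R, go to s0
s0 | xx[x]_____   read x → write _, move R, go to s1
s1 | xx_[_]____   read _ → write x, move R, go to s0
s0 | xx_x[_]___   read _ → write z, move L, go to s0
s0 | xx_[x]z___   read x → write _, move R, go to s1
s1 | xx__[z]___   read z → write y, move R, go to s0
s0 | xx__y[_]__   read _ → write z, move L, go to s0
s0 | xx__[y]z__   read y → write z, move R, go to s0
s0 | xx__z[z]__   read z → write z, move L, go to s1
s1 | xx__[z]z__   read z → write y, move R, go to s0
s0 | xx__y[z]__   read z → write z, move L, go to s1
s1 | xx__[y]z__   read y → write x, move L, go to s1
s1 | xx_[_]xz__   read _ → write x, move R, go to s0
s0 | xx_x[x]z__   read x → write _, move R, go to s1
s1 | xx_x_[z]__   read z → write y, move R, go to s0
s0 | xx_x_y[_]_   read _ → write z, move L, go to s0
s0 | xx_x_[y]z_   read y → write z, move R, go to s0
s0 | xx_x_z[z]_   read z → write z, move L, go to s1
s1 | xx_x_[z]z_   read z → write y, move R, go to s0
s0 | xx_x_y[z]_   read z → write z, move L, go to s1
s1 | xx_x_[y]z_   read y → write x, move L, go to s1
s1 | xx_x[_]xz_   read _ → write x, move R, go to s0
s0 | xx_xx[x]z_   read x → write _, move R, go to s1
s1 | xx_xx_[z]_   read z → write y, move R, go to s0
s0 | xx_xx_y[_]
After 29 steps: state s0, head at 7, tape xx_xx_y.

state s0, head at 7, tape xx_xx_y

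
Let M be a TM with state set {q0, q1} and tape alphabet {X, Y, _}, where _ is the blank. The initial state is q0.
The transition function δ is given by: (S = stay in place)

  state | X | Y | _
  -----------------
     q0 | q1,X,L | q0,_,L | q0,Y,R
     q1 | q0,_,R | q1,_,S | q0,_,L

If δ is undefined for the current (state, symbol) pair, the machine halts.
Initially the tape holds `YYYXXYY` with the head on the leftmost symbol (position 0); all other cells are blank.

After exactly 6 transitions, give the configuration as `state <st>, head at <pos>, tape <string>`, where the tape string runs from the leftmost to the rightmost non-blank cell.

state q0, head at -2, tape YXXYY

state=q0 head=0 tape=__[Y]YYXXYY   (q0,Y)→(q0,_,L)
state=q0 head=-1 tape=_[_]_YYXXYY   (q0,_)→(q0,Y,R)
state=q0 head=0 tape=_Y[_]YYXXYY   (q0,_)→(q0,Y,R)
state=q0 head=1 tape=_YY[Y]YXXYY   (q0,Y)→(q0,_,L)
state=q0 head=0 tape=_Y[Y]_YXXYY   (q0,Y)→(q0,_,L)
state=q0 head=-1 tape=_[Y]__YXXYY   (q0,Y)→(q0,_,L)
state=q0 head=-2 tape=[_]___YXXYY
After 6 steps: state q0, head at -2, tape YXXYY.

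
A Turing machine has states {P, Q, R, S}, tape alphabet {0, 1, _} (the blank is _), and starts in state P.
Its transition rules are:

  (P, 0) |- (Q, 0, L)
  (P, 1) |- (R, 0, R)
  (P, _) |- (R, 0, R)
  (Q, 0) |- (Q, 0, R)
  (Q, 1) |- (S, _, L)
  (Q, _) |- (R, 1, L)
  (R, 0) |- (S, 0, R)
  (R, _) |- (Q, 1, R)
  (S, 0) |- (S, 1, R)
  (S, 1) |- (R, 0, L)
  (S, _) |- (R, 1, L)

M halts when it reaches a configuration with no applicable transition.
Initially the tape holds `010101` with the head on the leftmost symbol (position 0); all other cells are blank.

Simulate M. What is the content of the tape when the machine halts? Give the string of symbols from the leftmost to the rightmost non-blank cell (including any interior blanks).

state=P head=0 tape=___[0]10101   (P,0)→(Q,0,L)
state=Q head=-1 tape=__[_]010101   (Q,_)→(R,1,L)
state=R head=-2 tape=_[_]1010101   (R,_)→(Q,1,R)
state=Q head=-1 tape=_1[1]010101   (Q,1)→(S,_,L)
state=S head=-2 tape=_[1]_010101   (S,1)→(R,0,L)
state=R head=-3 tape=[_]0_010101   (R,_)→(Q,1,R)
state=Q head=-2 tape=1[0]_010101   (Q,0)→(Q,0,R)
state=Q head=-1 tape=10[_]010101   (Q,_)→(R,1,L)
state=R head=-2 tape=1[0]1010101   (R,0)→(S,0,R)
state=S head=-1 tape=10[1]010101   (S,1)→(R,0,L)
state=R head=-2 tape=1[0]0010101   (R,0)→(S,0,R)
state=S head=-1 tape=10[0]010101   (S,0)→(S,1,R)
state=S head=0 tape=101[0]10101   (S,0)→(S,1,R)
state=S head=1 tape=1011[1]0101   (S,1)→(R,0,L)
state=R head=0 tape=101[1]00101
The non-blank tape span at halt is 101100101.

101100101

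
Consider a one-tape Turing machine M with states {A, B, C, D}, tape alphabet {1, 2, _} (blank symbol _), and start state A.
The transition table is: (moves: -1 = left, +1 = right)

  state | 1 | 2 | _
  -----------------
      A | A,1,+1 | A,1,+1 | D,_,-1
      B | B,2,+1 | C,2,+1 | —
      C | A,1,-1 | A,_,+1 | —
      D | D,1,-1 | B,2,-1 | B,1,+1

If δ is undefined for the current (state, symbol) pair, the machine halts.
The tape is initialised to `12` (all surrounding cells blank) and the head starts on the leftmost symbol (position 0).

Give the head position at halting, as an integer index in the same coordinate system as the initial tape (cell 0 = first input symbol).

A | _[1]2_   read 1 → write 1, move +1, go to A
A | _1[2]_   read 2 → write 1, move +1, go to A
A | _11[_]   read _ → write _, move -1, go to D
D | _1[1]_   read 1 → write 1, move -1, go to D
D | _[1]1_   read 1 → write 1, move -1, go to D
D | [_]11_   read _ → write 1, move +1, go to B
B | 1[1]1_   read 1 → write 2, move +1, go to B
B | 12[1]_   read 1 → write 2, move +1, go to B
B | 122[_]
At halt the head is at cell 2.

2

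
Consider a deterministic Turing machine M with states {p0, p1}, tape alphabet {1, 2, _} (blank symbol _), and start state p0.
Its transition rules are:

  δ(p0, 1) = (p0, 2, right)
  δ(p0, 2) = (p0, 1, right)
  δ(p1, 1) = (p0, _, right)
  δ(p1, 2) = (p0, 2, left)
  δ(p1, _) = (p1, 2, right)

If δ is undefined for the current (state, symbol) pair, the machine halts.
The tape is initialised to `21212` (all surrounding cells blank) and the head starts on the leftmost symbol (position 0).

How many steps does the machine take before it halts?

state=p0 head=0 tape=[2]1212_   (p0,2)→(p0,1,right)
state=p0 head=1 tape=1[1]212_   (p0,1)→(p0,2,right)
state=p0 head=2 tape=12[2]12_   (p0,2)→(p0,1,right)
state=p0 head=3 tape=121[1]2_   (p0,1)→(p0,2,right)
state=p0 head=4 tape=1212[2]_   (p0,2)→(p0,1,right)
state=p0 head=5 tape=12121[_]
M halts after 5 transitions.

5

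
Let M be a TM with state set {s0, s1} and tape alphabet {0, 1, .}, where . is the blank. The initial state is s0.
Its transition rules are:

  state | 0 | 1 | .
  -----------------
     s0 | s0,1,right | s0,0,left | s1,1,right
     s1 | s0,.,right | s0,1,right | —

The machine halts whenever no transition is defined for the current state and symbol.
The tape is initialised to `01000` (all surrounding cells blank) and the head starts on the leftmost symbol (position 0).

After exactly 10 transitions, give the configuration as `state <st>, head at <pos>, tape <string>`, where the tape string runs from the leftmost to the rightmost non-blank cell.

state s1, head at 6, tape 1.11111

state=s0 head=0 tape=.[0]1000..   (s0,0)→(s0,1,right)
state=s0 head=1 tape=.1[1]000..   (s0,1)→(s0,0,left)
state=s0 head=0 tape=.[1]0000..   (s0,1)→(s0,0,left)
state=s0 head=-1 tape=[.]00000..   (s0,.)→(s1,1,right)
state=s1 head=0 tape=1[0]0000..   (s1,0)→(s0,.,right)
state=s0 head=1 tape=1.[0]000..   (s0,0)→(s0,1,right)
state=s0 head=2 tape=1.1[0]00..   (s0,0)→(s0,1,right)
state=s0 head=3 tape=1.11[0]0..   (s0,0)→(s0,1,right)
state=s0 head=4 tape=1.111[0]..   (s0,0)→(s0,1,right)
state=s0 head=5 tape=1.1111[.].   (s0,.)→(s1,1,right)
state=s1 head=6 tape=1.11111[.]
After 10 steps: state s1, head at 6, tape 1.11111.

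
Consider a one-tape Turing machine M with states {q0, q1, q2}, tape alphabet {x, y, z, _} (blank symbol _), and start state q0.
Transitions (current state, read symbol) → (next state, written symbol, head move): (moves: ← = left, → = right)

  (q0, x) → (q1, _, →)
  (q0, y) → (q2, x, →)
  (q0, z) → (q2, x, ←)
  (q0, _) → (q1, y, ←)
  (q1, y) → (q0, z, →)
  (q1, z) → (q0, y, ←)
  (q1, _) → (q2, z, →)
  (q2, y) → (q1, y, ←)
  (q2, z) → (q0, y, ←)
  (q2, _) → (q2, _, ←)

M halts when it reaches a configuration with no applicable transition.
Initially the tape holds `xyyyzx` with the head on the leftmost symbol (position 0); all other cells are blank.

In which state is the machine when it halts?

state=q0 head=0 tape=[x]yyyzx   (q0,x)→(q1,_,→)
state=q1 head=1 tape=_[y]yyzx   (q1,y)→(q0,z,→)
state=q0 head=2 tape=_z[y]yzx   (q0,y)→(q2,x,→)
state=q2 head=3 tape=_zx[y]zx   (q2,y)→(q1,y,←)
state=q1 head=2 tape=_z[x]yzx
No transition is defined for (q1, x); M halts in state q1.

q1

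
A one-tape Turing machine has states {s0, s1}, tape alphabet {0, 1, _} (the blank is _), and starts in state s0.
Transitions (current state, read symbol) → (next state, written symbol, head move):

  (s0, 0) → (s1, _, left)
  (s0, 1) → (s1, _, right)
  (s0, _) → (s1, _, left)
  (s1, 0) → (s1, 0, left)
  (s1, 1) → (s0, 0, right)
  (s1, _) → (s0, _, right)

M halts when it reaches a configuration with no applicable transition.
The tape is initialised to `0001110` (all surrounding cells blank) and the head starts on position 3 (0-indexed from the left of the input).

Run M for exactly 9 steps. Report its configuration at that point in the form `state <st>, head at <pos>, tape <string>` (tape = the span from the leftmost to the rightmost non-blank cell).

s0 | 000[1]110   read 1 → write _, move right, go to s1
s1 | 000_[1]10   read 1 → write 0, move right, go to s0
s0 | 000_0[1]0   read 1 → write _, move right, go to s1
s1 | 000_0_[0]   read 0 → write 0, move left, go to s1
s1 | 000_0[_]0   read _ → write _, move right, go to s0
s0 | 000_0_[0]   read 0 → write _, move left, go to s1
s1 | 000_0[_]_   read _ → write _, move right, go to s0
s0 | 000_0_[_]   read _ → write _, move left, go to s1
s1 | 000_0[_]_   read _ → write _, move right, go to s0
s0 | 000_0_[_]
After 9 steps: state s0, head at 6, tape 000_0.

state s0, head at 6, tape 000_0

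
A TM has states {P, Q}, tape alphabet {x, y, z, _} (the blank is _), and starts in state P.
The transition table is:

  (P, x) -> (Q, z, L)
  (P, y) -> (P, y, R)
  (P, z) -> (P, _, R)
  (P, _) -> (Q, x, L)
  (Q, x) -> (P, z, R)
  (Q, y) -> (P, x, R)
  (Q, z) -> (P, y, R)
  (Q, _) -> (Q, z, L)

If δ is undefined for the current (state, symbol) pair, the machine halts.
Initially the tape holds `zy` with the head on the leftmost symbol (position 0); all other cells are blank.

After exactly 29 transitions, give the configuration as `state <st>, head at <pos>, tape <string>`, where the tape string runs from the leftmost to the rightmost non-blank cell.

state P, head at 5, tape y

state=P head=0 tape=[z]y____   (P,z)→(P,_,R)
state=P head=1 tape=_[y]____   (P,y)→(P,y,R)
state=P head=2 tape=_y[_]___   (P,_)→(Q,x,L)
state=Q head=1 tape=_[y]x___   (Q,y)→(P,x,R)
state=P head=2 tape=_x[x]___   (P,x)→(Q,z,L)
state=Q head=1 tape=_[x]z___   (Q,x)→(P,z,R)
state=P head=2 tape=_z[z]___   (P,z)→(P,_,R)
state=P head=3 tape=_z_[_]__   (P,_)→(Q,x,L)
state=Q head=2 tape=_z[_]x__   (Q,_)→(Q,z,L)
state=Q head=1 tape=_[z]zx__   (Q,z)→(P,y,R)
state=P head=2 tape=_y[z]x__   (P,z)→(P,_,R)
state=P head=3 tape=_y_[x]__   (P,x)→(Q,z,L)
state=Q head=2 tape=_y[_]z__   (Q,_)→(Q,z,L)
state=Q head=1 tape=_[y]zz__   (Q,y)→(P,x,R)
state=P head=2 tape=_x[z]z__   (P,z)→(P,_,R)
state=P head=3 tape=_x_[z]__   (P,z)→(P,_,R)
state=P head=4 tape=_x__[_]_   (P,_)→(Q,x,L)
state=Q head=3 tape=_x_[_]x_   (Q,_)→(Q,z,L)
state=Q head=2 tape=_x[_]zx_   (Q,_)→(Q,z,L)
state=Q head=1 tape=_[x]zzx_   (Q,x)→(P,z,R)
state=P head=2 tape=_z[z]zx_   (P,z)→(P,_,R)
state=P head=3 tape=_z_[z]x_   (P,z)→(P,_,R)
state=P head=4 tape=_z__[x]_   (P,x)→(Q,z,L)
state=Q head=3 tape=_z_[_]z_   (Q,_)→(Q,z,L)
state=Q head=2 tape=_z[_]zz_   (Q,_)→(Q,z,L)
state=Q head=1 tape=_[z]zzz_   (Q,z)→(P,y,R)
state=P head=2 tape=_y[z]zz_   (P,z)→(P,_,R)
state=P head=3 tape=_y_[z]z_   (P,z)→(P,_,R)
state=P head=4 tape=_y__[z]_   (P,z)→(P,_,R)
state=P head=5 tape=_y___[_]
After 29 steps: state P, head at 5, tape y.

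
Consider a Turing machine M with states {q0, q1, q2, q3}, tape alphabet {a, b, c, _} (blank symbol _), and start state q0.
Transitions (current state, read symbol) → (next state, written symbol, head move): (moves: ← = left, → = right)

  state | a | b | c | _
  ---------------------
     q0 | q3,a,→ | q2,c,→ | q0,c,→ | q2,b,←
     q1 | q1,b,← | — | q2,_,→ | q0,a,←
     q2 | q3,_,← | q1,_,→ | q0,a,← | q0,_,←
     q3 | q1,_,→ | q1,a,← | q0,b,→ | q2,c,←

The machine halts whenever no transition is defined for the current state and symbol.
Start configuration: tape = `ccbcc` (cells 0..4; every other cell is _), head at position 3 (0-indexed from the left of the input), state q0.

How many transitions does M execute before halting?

q0 | ccb[c]c_   read c → write c, move →, go to q0
q0 | ccbc[c]_   read c → write c, move →, go to q0
q0 | ccbcc[_]   read _ → write b, move ←, go to q2
q2 | ccbc[c]b   read c → write a, move ←, go to q0
q0 | ccb[c]ab   read c → write c, move →, go to q0
q0 | ccbc[a]b   read a → write a, move →, go to q3
q3 | ccbca[b]   read b → write a, move ←, go to q1
q1 | ccbc[a]a   read a → write b, move ←, go to q1
q1 | ccb[c]ba   read c → write _, move →, go to q2
q2 | ccb_[b]a   read b → write _, move →, go to q1
q1 | ccb__[a]   read a → write b, move ←, go to q1
q1 | ccb_[_]b   read _ → write a, move ←, go to q0
q0 | ccb[_]ab   read _ → write b, move ←, go to q2
q2 | cc[b]bab   read b → write _, move →, go to q1
q1 | cc_[b]ab
M halts after 14 transitions.

14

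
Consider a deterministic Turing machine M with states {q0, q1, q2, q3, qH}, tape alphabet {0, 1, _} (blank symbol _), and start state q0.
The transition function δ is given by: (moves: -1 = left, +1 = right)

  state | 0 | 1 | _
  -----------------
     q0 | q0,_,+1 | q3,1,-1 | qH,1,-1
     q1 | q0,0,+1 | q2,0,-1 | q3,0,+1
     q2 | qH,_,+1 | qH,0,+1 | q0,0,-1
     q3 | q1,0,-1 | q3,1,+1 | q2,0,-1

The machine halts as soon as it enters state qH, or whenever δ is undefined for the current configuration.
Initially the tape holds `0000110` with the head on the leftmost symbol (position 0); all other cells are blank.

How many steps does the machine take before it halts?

8

q0 | [0]000110   read 0 → write _, move +1, go to q0
q0 | _[0]00110   read 0 → write _, move +1, go to q0
q0 | __[0]0110   read 0 → write _, move +1, go to q0
q0 | ___[0]110   read 0 → write _, move +1, go to q0
q0 | ____[1]10   read 1 → write 1, move -1, go to q3
q3 | ___[_]110   read _ → write 0, move -1, go to q2
q2 | __[_]0110   read _ → write 0, move -1, go to q0
q0 | _[_]00110   read _ → write 1, move -1, go to qH
qH | [_]100110
M halts after 8 transitions.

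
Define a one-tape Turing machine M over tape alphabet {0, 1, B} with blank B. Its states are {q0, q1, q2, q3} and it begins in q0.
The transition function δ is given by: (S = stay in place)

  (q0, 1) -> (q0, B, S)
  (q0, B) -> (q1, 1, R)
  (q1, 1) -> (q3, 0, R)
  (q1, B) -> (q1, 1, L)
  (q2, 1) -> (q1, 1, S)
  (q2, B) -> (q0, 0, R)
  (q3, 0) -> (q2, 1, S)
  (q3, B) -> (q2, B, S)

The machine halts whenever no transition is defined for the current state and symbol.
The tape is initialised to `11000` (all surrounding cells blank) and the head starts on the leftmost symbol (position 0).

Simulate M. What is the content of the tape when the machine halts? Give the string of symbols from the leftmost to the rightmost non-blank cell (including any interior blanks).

10000001

state=q0 head=0 tape=[1]1000BBB   (q0,1)→(q0,B,S)
state=q0 head=0 tape=[B]1000BBB   (q0,B)→(q1,1,R)
state=q1 head=1 tape=1[1]000BBB   (q1,1)→(q3,0,R)
state=q3 head=2 tape=10[0]00BBB   (q3,0)→(q2,1,S)
state=q2 head=2 tape=10[1]00BBB   (q2,1)→(q1,1,S)
state=q1 head=2 tape=10[1]00BBB   (q1,1)→(q3,0,R)
state=q3 head=3 tape=100[0]0BBB   (q3,0)→(q2,1,S)
state=q2 head=3 tape=100[1]0BBB   (q2,1)→(q1,1,S)
state=q1 head=3 tape=100[1]0BBB   (q1,1)→(q3,0,R)
state=q3 head=4 tape=1000[0]BBB   (q3,0)→(q2,1,S)
state=q2 head=4 tape=1000[1]BBB   (q2,1)→(q1,1,S)
state=q1 head=4 tape=1000[1]BBB   (q1,1)→(q3,0,R)
state=q3 head=5 tape=10000[B]BB   (q3,B)→(q2,B,S)
state=q2 head=5 tape=10000[B]BB   (q2,B)→(q0,0,R)
state=q0 head=6 tape=100000[B]B   (q0,B)→(q1,1,R)
state=q1 head=7 tape=1000001[B]   (q1,B)→(q1,1,L)
state=q1 head=6 tape=100000[1]1   (q1,1)→(q3,0,R)
state=q3 head=7 tape=1000000[1]
The non-blank tape span at halt is 10000001.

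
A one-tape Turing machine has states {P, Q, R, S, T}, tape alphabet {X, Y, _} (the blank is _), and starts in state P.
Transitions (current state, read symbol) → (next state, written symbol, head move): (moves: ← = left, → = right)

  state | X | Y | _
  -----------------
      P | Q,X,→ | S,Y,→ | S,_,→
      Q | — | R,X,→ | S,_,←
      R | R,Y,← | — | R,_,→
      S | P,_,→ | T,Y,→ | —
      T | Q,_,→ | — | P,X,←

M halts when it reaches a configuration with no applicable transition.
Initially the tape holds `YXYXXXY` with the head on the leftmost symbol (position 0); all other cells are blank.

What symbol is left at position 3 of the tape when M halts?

P | [Y]XYXXXY   read Y → write Y, move →, go to S
S | Y[X]YXXXY   read X → write _, move →, go to P
P | Y_[Y]XXXY   read Y → write Y, move →, go to S
S | Y_Y[X]XXY   read X → write _, move →, go to P
P | Y_Y_[X]XY   read X → write X, move →, go to Q
Q | Y_Y_X[X]Y
Cell 3 holds _ when M halts.

_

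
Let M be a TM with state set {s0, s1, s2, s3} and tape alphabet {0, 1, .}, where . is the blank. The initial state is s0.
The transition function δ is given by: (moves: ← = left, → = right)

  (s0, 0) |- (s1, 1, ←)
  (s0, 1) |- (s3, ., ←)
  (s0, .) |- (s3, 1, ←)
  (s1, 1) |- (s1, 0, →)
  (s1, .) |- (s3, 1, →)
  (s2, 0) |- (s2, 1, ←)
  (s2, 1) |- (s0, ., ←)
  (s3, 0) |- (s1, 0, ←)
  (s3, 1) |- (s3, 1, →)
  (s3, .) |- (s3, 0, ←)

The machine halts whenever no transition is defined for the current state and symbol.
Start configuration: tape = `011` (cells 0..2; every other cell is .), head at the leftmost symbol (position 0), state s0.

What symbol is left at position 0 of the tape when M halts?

state=s0 head=0 tape=.[0]11.   (s0,0)→(s1,1,←)
state=s1 head=-1 tape=[.]111.   (s1,.)→(s3,1,→)
state=s3 head=0 tape=1[1]11.   (s3,1)→(s3,1,→)
state=s3 head=1 tape=11[1]1.   (s3,1)→(s3,1,→)
state=s3 head=2 tape=111[1].   (s3,1)→(s3,1,→)
state=s3 head=3 tape=1111[.]   (s3,.)→(s3,0,←)
state=s3 head=2 tape=111[1]0   (s3,1)→(s3,1,→)
state=s3 head=3 tape=1111[0]   (s3,0)→(s1,0,←)
state=s1 head=2 tape=111[1]0   (s1,1)→(s1,0,→)
state=s1 head=3 tape=1110[0]
Cell 0 holds 1 when M halts.

1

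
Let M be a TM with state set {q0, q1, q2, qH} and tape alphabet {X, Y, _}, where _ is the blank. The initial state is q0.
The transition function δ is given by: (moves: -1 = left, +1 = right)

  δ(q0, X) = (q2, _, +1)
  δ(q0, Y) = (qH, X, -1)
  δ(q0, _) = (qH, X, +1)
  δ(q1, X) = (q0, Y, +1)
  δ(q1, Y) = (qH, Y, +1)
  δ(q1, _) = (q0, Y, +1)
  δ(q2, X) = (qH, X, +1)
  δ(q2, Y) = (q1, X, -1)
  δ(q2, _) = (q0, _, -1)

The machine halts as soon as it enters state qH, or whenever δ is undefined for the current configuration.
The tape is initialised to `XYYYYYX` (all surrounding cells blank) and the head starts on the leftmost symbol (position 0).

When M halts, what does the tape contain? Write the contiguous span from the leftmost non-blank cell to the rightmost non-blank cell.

q0 | [X]YYYYYX_   read X → write _, move +1, go to q2
q2 | _[Y]YYYYX_   read Y → write X, move -1, go to q1
q1 | [_]XYYYYX_   read _ → write Y, move +1, go to q0
q0 | Y[X]YYYYX_   read X → write _, move +1, go to q2
q2 | Y_[Y]YYYX_   read Y → write X, move -1, go to q1
q1 | Y[_]XYYYX_   read _ → write Y, move +1, go to q0
q0 | YY[X]YYYX_   read X → write _, move +1, go to q2
q2 | YY_[Y]YYX_   read Y → write X, move -1, go to q1
q1 | YY[_]XYYX_   read _ → write Y, move +1, go to q0
q0 | YYY[X]YYX_   read X → write _, move +1, go to q2
q2 | YYY_[Y]YX_   read Y → write X, move -1, go to q1
q1 | YYY[_]XYX_   read _ → write Y, move +1, go to q0
q0 | YYYY[X]YX_   read X → write _, move +1, go to q2
q2 | YYYY_[Y]X_   read Y → write X, move -1, go to q1
q1 | YYYY[_]XX_   read _ → write Y, move +1, go to q0
q0 | YYYYY[X]X_   read X → write _, move +1, go to q2
q2 | YYYYY_[X]_   read X → write X, move +1, go to qH
qH | YYYYY_X[_]
The non-blank tape span at halt is YYYYY_X.

YYYYY_X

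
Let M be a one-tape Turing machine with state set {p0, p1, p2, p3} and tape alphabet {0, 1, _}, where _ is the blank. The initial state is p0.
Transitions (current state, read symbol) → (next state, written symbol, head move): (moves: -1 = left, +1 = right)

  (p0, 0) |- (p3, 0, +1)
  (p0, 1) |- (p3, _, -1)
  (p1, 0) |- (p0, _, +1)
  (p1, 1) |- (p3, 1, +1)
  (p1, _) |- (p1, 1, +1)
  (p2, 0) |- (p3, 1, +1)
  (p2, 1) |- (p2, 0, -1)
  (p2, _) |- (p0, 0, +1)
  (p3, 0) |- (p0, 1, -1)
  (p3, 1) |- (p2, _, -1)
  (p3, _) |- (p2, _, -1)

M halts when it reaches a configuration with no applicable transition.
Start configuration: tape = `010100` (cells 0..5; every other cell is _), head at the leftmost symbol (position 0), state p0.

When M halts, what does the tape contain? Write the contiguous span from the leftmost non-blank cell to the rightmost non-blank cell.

p0 | ___[0]10100   read 0 → write 0, move +1, go to p3
p3 | ___0[1]0100   read 1 → write _, move -1, go to p2
p2 | ___[0]_0100   read 0 → write 1, move +1, go to p3
p3 | ___1[_]0100   read _ → write _, move -1, go to p2
p2 | ___[1]_0100   read 1 → write 0, move -1, go to p2
p2 | __[_]0_0100   read _ → write 0, move +1, go to p0
p0 | __0[0]_0100   read 0 → write 0, move +1, go to p3
p3 | __00[_]0100   read _ → write _, move -1, go to p2
p2 | __0[0]_0100   read 0 → write 1, move +1, go to p3
p3 | __01[_]0100   read _ → write _, move -1, go to p2
p2 | __0[1]_0100   read 1 → write 0, move -1, go to p2
p2 | __[0]0_0100   read 0 → write 1, move +1, go to p3
p3 | __1[0]_0100   read 0 → write 1, move -1, go to p0
p0 | __[1]1_0100   read 1 → write _, move -1, go to p3
p3 | _[_]_1_0100   read _ → write _, move -1, go to p2
p2 | [_]__1_0100   read _ → write 0, move +1, go to p0
p0 | 0[_]_1_0100
The non-blank tape span at halt is 0__1_0100.

0__1_0100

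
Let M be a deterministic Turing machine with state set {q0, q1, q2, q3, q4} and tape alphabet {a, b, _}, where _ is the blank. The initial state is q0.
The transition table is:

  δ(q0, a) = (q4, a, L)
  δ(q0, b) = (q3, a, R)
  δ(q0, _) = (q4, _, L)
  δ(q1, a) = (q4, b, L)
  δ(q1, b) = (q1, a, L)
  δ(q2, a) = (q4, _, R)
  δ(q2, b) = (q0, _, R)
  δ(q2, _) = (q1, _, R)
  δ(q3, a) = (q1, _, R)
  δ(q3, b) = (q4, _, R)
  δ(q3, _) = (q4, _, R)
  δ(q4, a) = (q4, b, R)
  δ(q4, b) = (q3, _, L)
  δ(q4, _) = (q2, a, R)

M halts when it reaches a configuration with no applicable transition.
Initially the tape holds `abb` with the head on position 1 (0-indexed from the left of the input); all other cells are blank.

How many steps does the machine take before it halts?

q0 | a[b]b___   read b → write a, move R, go to q3
q3 | aa[b]___   read b → write _, move R, go to q4
q4 | aa_[_]__   read _ → write a, move R, go to q2
q2 | aa_a[_]_   read _ → write _, move R, go to q1
q1 | aa_a_[_]
M halts after 4 transitions.

4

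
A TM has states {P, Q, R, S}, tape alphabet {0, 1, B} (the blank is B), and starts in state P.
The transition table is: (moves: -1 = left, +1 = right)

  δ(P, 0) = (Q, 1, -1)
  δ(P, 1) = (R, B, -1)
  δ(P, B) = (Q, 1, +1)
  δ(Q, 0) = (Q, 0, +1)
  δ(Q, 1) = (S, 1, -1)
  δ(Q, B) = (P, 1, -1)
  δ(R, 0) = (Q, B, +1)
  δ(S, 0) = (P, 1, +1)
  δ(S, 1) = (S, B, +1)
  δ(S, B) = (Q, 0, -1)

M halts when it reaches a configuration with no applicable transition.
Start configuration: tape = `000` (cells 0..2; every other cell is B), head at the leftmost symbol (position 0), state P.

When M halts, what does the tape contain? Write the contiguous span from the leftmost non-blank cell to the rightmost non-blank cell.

1B1

state=P head=0 tape=BB[0]00   (P,0)→(Q,1,-1)
state=Q head=-1 tape=B[B]100   (Q,B)→(P,1,-1)
state=P head=-2 tape=[B]1100   (P,B)→(Q,1,+1)
state=Q head=-1 tape=1[1]100   (Q,1)→(S,1,-1)
state=S head=-2 tape=[1]1100   (S,1)→(S,B,+1)
state=S head=-1 tape=B[1]100   (S,1)→(S,B,+1)
state=S head=0 tape=BB[1]00   (S,1)→(S,B,+1)
state=S head=1 tape=BBB[0]0   (S,0)→(P,1,+1)
state=P head=2 tape=BBB1[0]   (P,0)→(Q,1,-1)
state=Q head=1 tape=BBB[1]1   (Q,1)→(S,1,-1)
state=S head=0 tape=BB[B]11   (S,B)→(Q,0,-1)
state=Q head=-1 tape=B[B]011   (Q,B)→(P,1,-1)
state=P head=-2 tape=[B]1011   (P,B)→(Q,1,+1)
state=Q head=-1 tape=1[1]011   (Q,1)→(S,1,-1)
state=S head=-2 tape=[1]1011   (S,1)→(S,B,+1)
state=S head=-1 tape=B[1]011   (S,1)→(S,B,+1)
state=S head=0 tape=BB[0]11   (S,0)→(P,1,+1)
state=P head=1 tape=BB1[1]1   (P,1)→(R,B,-1)
state=R head=0 tape=BB[1]B1
The non-blank tape span at halt is 1B1.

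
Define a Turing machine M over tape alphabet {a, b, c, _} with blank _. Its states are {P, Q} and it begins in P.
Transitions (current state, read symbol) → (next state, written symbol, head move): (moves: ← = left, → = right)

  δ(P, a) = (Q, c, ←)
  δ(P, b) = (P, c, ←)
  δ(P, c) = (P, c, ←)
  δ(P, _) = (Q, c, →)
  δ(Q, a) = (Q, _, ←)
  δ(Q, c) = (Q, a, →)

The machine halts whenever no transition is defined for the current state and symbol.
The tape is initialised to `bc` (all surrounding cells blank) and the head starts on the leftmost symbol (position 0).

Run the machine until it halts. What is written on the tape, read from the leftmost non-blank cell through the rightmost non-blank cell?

caa

state=P head=0 tape=_[b]c_   (P,b)→(P,c,←)
state=P head=-1 tape=[_]cc_   (P,_)→(Q,c,→)
state=Q head=0 tape=c[c]c_   (Q,c)→(Q,a,→)
state=Q head=1 tape=ca[c]_   (Q,c)→(Q,a,→)
state=Q head=2 tape=caa[_]
The non-blank tape span at halt is caa.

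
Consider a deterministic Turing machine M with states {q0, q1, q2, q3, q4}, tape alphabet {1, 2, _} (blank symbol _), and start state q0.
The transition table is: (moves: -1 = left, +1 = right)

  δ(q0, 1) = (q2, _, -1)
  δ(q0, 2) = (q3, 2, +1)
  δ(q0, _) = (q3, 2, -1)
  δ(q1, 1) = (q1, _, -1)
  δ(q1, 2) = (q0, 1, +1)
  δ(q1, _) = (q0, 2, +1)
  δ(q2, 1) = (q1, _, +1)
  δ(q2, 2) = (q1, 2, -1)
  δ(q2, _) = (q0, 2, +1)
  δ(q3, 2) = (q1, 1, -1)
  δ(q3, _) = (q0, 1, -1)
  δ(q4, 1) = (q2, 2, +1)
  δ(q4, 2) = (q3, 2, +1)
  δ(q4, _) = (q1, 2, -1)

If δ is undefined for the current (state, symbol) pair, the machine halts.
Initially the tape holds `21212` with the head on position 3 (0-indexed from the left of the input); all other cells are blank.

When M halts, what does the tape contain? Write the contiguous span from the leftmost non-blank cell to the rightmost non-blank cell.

122_2

state=q0 head=3 tape=212[1]2   (q0,1)→(q2,_,-1)
state=q2 head=2 tape=21[2]_2   (q2,2)→(q1,2,-1)
state=q1 head=1 tape=2[1]2_2   (q1,1)→(q1,_,-1)
state=q1 head=0 tape=[2]_2_2   (q1,2)→(q0,1,+1)
state=q0 head=1 tape=1[_]2_2   (q0,_)→(q3,2,-1)
state=q3 head=0 tape=[1]22_2
The non-blank tape span at halt is 122_2.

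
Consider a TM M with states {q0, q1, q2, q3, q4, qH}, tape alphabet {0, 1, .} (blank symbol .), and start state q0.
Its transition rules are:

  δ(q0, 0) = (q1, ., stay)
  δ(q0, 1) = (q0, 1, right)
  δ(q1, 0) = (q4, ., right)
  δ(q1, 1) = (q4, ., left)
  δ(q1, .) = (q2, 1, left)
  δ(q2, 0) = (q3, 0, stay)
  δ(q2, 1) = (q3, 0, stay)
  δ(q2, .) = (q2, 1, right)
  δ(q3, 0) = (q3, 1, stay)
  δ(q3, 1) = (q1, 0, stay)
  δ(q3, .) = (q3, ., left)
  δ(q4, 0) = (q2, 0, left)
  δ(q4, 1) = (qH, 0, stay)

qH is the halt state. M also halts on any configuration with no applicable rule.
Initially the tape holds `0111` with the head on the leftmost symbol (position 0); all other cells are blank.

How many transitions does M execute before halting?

8

state=q0 head=0 tape=.[0]111   (q0,0)→(q1,.,stay)
state=q1 head=0 tape=.[.]111   (q1,.)→(q2,1,left)
state=q2 head=-1 tape=[.]1111   (q2,.)→(q2,1,right)
state=q2 head=0 tape=1[1]111   (q2,1)→(q3,0,stay)
state=q3 head=0 tape=1[0]111   (q3,0)→(q3,1,stay)
state=q3 head=0 tape=1[1]111   (q3,1)→(q1,0,stay)
state=q1 head=0 tape=1[0]111   (q1,0)→(q4,.,right)
state=q4 head=1 tape=1.[1]11   (q4,1)→(qH,0,stay)
state=qH head=1 tape=1.[0]11
M halts after 8 transitions.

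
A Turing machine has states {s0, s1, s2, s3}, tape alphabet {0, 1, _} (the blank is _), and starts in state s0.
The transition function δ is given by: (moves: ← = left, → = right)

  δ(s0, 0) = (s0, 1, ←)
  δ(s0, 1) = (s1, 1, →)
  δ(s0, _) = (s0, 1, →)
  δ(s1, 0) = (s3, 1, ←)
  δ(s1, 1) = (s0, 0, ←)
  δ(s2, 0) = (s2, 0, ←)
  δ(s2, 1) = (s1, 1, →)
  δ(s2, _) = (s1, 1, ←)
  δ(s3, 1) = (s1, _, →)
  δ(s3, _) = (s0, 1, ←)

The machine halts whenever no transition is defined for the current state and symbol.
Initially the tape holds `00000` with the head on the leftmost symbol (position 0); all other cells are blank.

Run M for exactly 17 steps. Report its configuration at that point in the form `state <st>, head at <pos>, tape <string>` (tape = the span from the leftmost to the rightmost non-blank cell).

state=s0 head=0 tape=_[0]0000   (s0,0)→(s0,1,←)
state=s0 head=-1 tape=[_]10000   (s0,_)→(s0,1,→)
state=s0 head=0 tape=1[1]0000   (s0,1)→(s1,1,→)
state=s1 head=1 tape=11[0]000   (s1,0)→(s3,1,←)
state=s3 head=0 tape=1[1]1000   (s3,1)→(s1,_,→)
state=s1 head=1 tape=1_[1]000   (s1,1)→(s0,0,←)
state=s0 head=0 tape=1[_]0000   (s0,_)→(s0,1,→)
state=s0 head=1 tape=11[0]000   (s0,0)→(s0,1,←)
state=s0 head=0 tape=1[1]1000   (s0,1)→(s1,1,→)
state=s1 head=1 tape=11[1]000   (s1,1)→(s0,0,←)
state=s0 head=0 tape=1[1]0000   (s0,1)→(s1,1,→)
state=s1 head=1 tape=11[0]000   (s1,0)→(s3,1,←)
state=s3 head=0 tape=1[1]1000   (s3,1)→(s1,_,→)
state=s1 head=1 tape=1_[1]000   (s1,1)→(s0,0,←)
state=s0 head=0 tape=1[_]0000   (s0,_)→(s0,1,→)
state=s0 head=1 tape=11[0]000   (s0,0)→(s0,1,←)
state=s0 head=0 tape=1[1]1000   (s0,1)→(s1,1,→)
state=s1 head=1 tape=11[1]000
After 17 steps: state s1, head at 1, tape 111000.

state s1, head at 1, tape 111000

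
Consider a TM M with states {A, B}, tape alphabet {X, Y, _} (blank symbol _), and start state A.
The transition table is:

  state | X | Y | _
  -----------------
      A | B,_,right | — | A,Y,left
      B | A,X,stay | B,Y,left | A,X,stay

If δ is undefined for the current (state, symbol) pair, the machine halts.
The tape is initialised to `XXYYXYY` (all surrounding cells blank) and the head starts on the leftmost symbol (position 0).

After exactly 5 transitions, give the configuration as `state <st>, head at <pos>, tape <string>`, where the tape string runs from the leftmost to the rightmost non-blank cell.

state=A head=0 tape=[X]XYYXYY   (A,X)→(B,_,right)
state=B head=1 tape=_[X]YYXYY   (B,X)→(A,X,stay)
state=A head=1 tape=_[X]YYXYY   (A,X)→(B,_,right)
state=B head=2 tape=__[Y]YXYY   (B,Y)→(B,Y,left)
state=B head=1 tape=_[_]YYXYY   (B,_)→(A,X,stay)
state=A head=1 tape=_[X]YYXYY
After 5 steps: state A, head at 1, tape XYYXYY.

state A, head at 1, tape XYYXYY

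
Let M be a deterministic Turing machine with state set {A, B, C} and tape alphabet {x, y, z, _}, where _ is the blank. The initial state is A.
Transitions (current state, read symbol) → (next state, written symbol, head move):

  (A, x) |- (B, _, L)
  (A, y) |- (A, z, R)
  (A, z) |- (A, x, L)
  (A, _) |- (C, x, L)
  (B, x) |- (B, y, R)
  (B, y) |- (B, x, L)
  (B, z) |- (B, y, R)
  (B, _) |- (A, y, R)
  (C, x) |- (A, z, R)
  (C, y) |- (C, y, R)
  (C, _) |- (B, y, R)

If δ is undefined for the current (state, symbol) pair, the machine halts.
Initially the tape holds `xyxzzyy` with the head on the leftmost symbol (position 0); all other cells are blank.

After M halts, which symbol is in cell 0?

A | _[x]yxzzyy_   read x → write _, move L, go to B
B | [_]_yxzzyy_   read _ → write y, move R, go to A
A | y[_]yxzzyy_   read _ → write x, move L, go to C
C | [y]xyxzzyy_   read y → write y, move R, go to C
C | y[x]yxzzyy_   read x → write z, move R, go to A
A | yz[y]xzzyy_   read y → write z, move R, go to A
A | yzz[x]zzyy_   read x → write _, move L, go to B
B | yz[z]_zzyy_   read z → write y, move R, go to B
B | yzy[_]zzyy_   read _ → write y, move R, go to A
A | yzyy[z]zyy_   read z → write x, move L, go to A
A | yzy[y]xzyy_   read y → write z, move R, go to A
A | yzyz[x]zyy_   read x → write _, move L, go to B
B | yzy[z]_zyy_   read z → write y, move R, go to B
B | yzyy[_]zyy_   read _ → write y, move R, go to A
A | yzyyy[z]yy_   read z → write x, move L, go to A
A | yzyy[y]xyy_   read y → write z, move R, go to A
A | yzyyz[x]yy_   read x → write _, move L, go to B
B | yzyy[z]_yy_   read z → write y, move R, go to B
B | yzyyy[_]yy_   read _ → write y, move R, go to A
A | yzyyyy[y]y_   read y → write z, move R, go to A
A | yzyyyyz[y]_   read y → write z, move R, go to A
A | yzyyyyzz[_]   read _ → write x, move L, go to C
C | yzyyyyz[z]x
Cell 0 holds z when M halts.

z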